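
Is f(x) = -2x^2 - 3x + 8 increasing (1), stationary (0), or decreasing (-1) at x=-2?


Compute f'(x) to determine behavior:
f'(x) = -4x - 3
f'(-2) = -4 * (-2) - 3
= 8 - 3
= 5
Since f'(-2) > 0, the function is increasing (1)

1


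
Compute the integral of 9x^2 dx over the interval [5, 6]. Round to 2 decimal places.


Find the antiderivative of 9x^2:
F(x) = 9/3 * x^3
Apply the Fundamental Theorem of Calculus:
F(6) - F(5)
= 9/3 * 6^3 - 9/3 * 5^3
= 9/3 * (216 - 125)
= 9/3 * 91
= 273 = 273.00

273.00


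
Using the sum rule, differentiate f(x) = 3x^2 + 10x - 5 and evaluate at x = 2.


Differentiate term by term using power and sum rules:
f(x) = 3x^2 + 10x - 5
f'(x) = 6x + 10
Substitute x = 2:
f'(2) = 6 * 2 + 10
= 12 + 10
= 22

22


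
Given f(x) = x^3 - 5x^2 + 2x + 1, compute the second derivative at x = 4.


First derivative:
f'(x) = 3x^2 - 10x + 2
Second derivative:
f''(x) = 6x - 10
Substitute x = 4:
f''(4) = 6 * 4 - 10
= 24 - 10
= 14

14


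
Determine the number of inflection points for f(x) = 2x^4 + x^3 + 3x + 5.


Inflection points occur where f''(x) = 0 and concavity changes.
f(x) = 2x^4 + x^3 + 3x + 5
f'(x) = 8x^3 + 3x^2 + 3
f''(x) = 24x^2 + 6x
This is a quadratic in x. Use the discriminant to count real roots.
Discriminant = (6)^2 - 4 * 24 * 0
= 36 - 0
= 36
Since discriminant > 0, f''(x) = 0 has 2 distinct real solutions.
A quadratic with two distinct real roots changes sign at each root, so concavity changes at both.
Number of inflection points: 2

2


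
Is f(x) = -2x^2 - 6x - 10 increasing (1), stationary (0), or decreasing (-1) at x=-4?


Compute f'(x) to determine behavior:
f'(x) = -4x - 6
f'(-4) = -4 * (-4) - 6
= 16 - 6
= 10
Since f'(-4) > 0, the function is increasing (1)

1


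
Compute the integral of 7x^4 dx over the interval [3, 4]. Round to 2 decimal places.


Find the antiderivative of 7x^4:
F(x) = 7/5 * x^5
Apply the Fundamental Theorem of Calculus:
F(4) - F(3)
= 7/5 * 4^5 - 7/5 * 3^5
= 7/5 * (1024 - 243)
= 7/5 * 781
= 5467/5 = 1093.40

1093.40


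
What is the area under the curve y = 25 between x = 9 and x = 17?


The area under a constant function y = 25 is a rectangle.
Width = 17 - 9 = 8
Height = 25
Area = width * height
= 8 * 25
= 200

200


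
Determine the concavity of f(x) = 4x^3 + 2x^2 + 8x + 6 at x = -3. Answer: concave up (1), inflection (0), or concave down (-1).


Concavity is determined by the sign of f''(x).
f(x) = 4x^3 + 2x^2 + 8x + 6
f'(x) = 12x^2 + 4x + 8
f''(x) = 24x + 4
f''(-3) = 24 * (-3) + 4
= -72 + 4
= -68
Since f''(-3) < 0, the function is concave down (-1)

-1


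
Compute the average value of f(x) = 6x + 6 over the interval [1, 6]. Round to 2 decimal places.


Average value = 1/(b-a) * integral from a to b of f(x) dx
First compute the integral of 6x + 6:
F(x) = 3x^2 + 6x
F(6) = 3 * 36 + 6 * 6 = 144
F(1) = 3 * 1 + 6 * 1 = 9
Integral = 144 - 9 = 135
Average = 135 / (6 - 1) = 135 / 5
= 27 = 27.00

27.00


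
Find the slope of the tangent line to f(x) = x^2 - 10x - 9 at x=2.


The slope of the tangent line equals f'(x) at the point.
f(x) = x^2 - 10x - 9
f'(x) = 2x - 10
At x = 2:
f'(2) = 2 * 2 - 10
= 4 - 10
= -6

-6


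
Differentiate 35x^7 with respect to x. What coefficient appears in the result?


We apply the power rule: d/dx [ax^n] = a*n * x^(n-1)
d/dx [35x^7]
= 35 * 7 * x^(7-1)
= 245x^6
The coefficient is 245

245


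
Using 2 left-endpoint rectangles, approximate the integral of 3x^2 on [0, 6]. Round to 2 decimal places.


Left Riemann sum uses left endpoints of each subinterval.
Interval: [0, 6], n = 2
dx = (6 - 0) / 2 = 3
Left endpoints: [0, 3]
f values: [0, 27]
Sum = dx * (sum of f values)
= 3 * 27
= 81 = 81.00

81.00


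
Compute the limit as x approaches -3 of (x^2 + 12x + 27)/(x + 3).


Direct substitution gives 0/0, so we factor the numerator.
Factor: (x^2 + 12x + 27) = (x + 3)(x + 9)
Cancel the common factor (x + 3):
(x^2 + 12x + 27)/(x + 3) = (x + 9)
Now substitute x = -3:
= (-3) - (-9) = 6

6


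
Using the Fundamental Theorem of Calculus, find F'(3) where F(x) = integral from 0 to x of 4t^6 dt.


By the Fundamental Theorem of Calculus (Part 1):
If F(x) = integral from 0 to x of f(t) dt, then F'(x) = f(x)
Here f(t) = 4t^6
So F'(x) = 4x^6
Evaluate at x = 3:
F'(3) = 4 * 3^6
= 4 * 729
= 2916

2916


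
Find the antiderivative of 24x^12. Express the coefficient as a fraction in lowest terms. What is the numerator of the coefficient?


Apply the power rule for integration:
integral of ax^n dx = a/(n+1) * x^(n+1) + C
integral of 24x^12 dx
= 24/13 * x^13 + C
The coefficient in lowest terms is 24/13, and its numerator is 24

24


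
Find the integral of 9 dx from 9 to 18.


The integral of a constant k over [a, b] equals k * (b - a).
integral from 9 to 18 of 9 dx
= 9 * (18 - 9)
= 9 * 9
= 81

81


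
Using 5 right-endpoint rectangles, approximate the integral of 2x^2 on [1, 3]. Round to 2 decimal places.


Right Riemann sum uses right endpoints of each subinterval.
Interval: [1, 3], n = 5
dx = (3 - 1) / 5 = 2/5
Right endpoints: [7/5, 9/5, 11/5, 13/5, 3]
f values: [98/25, 162/25, 242/25, 338/25, 18]
Sum = dx * (sum of f values)
= 2/5 * 258/5
= 516/25 = 20.64

20.64


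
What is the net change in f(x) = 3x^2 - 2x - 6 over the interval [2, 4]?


Net change = f(b) - f(a)
f(x) = 3x^2 - 2x - 6
Compute f(4):
f(4) = 3 * 4^2 - 2 * 4 - 6
= 48 - 8 - 6
= 34
Compute f(2):
f(2) = 3 * 2^2 - 2 * 2 - 6
= 12 - 4 - 6
= 2
Net change = 34 - 2 = 32

32


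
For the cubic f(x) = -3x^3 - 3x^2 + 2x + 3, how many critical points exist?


Find where f'(x) = 0:
f(x) = -3x^3 - 3x^2 + 2x + 3
f'(x) = -9x^2 - 6x + 2
This is a quadratic in x. Use the discriminant to count real roots.
Discriminant = (-6)^2 - 4 * (-9) * 2
= 36 - (-72)
= 108
Since discriminant > 0, f'(x) = 0 has 2 real solutions.
Number of critical points: 2

2


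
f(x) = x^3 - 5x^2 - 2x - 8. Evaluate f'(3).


Differentiate f(x) = x^3 - 5x^2 - 2x - 8 term by term:
f'(x) = 3x^2 - 10x - 2
Substitute x = 3:
f'(3) = 3 * 3^2 - 10 * 3 - 2
= 27 - 30 - 2
= -5

-5


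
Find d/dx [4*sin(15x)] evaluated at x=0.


Apply the chain rule to differentiate 4*sin(15x):
d/dx [4*sin(15x)]
= 4 * cos(15x) * d/dx(15x)
= 4 * 15 * cos(15x)
= 60 * cos(15x)
Evaluate at x = 0:
= 60 * cos(0)
= 60 * 1
= 60

60


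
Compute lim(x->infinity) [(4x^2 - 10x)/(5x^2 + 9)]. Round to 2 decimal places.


For limits at infinity with equal-degree polynomials,
we compare leading coefficients.
Numerator leading term: 4x^2
Denominator leading term: 5x^2
Divide both by x^2:
lim = (4 - 10/x) / (5 + 9/x^2)
As x -> infinity, the 1/x and 1/x^2 terms vanish:
= 4/5 = 0.80

0.80


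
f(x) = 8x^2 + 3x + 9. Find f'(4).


Differentiate term by term using power and sum rules:
f(x) = 8x^2 + 3x + 9
f'(x) = 16x + 3
Substitute x = 4:
f'(4) = 16 * 4 + 3
= 64 + 3
= 67

67


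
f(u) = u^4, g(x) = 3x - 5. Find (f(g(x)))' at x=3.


Using the chain rule: (f(g(x)))' = f'(g(x)) * g'(x)
First, find g(3):
g(3) = 3 * 3 - 5 = 4
Next, f'(u) = 4u^3
And g'(x) = 3
So f'(g(3)) * g'(3)
= 4 * 4^3 * 3
= 4 * 64 * 3
= 768

768


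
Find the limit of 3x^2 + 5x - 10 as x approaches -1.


Since polynomials are continuous, we use direct substitution.
lim(x->-1) of 3x^2 + 5x - 10
= 3 * (-1)^2 + 5 * (-1) - 10
= 3 - 5 - 10
= -12

-12


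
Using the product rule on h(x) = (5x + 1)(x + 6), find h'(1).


Let u(x) = 5x + 1 and v(x) = x + 6
u'(x) = 5
v'(x) = 1
Product rule: h'(x) = u'(x)*v(x) + u(x)*v'(x)
= 5 * (x + 6) + (5x + 1) * 1
At x = 1:
u(1) = 5 * 1 + 1 = 6
v(1) = 1 * 1 + 6 = 7
h'(1) = 5 * 7 + 6 * 1
= 35 + 6
= 41

41


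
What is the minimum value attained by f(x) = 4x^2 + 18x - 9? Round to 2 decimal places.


For a quadratic f(x) = ax^2 + bx + c with a > 0, the minimum is at the vertex.
Vertex x-coordinate: x = -b/(2a)
x = -(18) / (2 * 4)
x = -18/8 = -9/4
Substitute back to find the minimum value:
f(-9/4) = 4 * (-9/4)^2 + 18 * (-9/4) - 9
= 81/4 - 81/2 - 9
= -117/4 = -29.25

-29.25


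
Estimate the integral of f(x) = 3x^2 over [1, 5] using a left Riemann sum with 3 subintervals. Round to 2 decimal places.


Left Riemann sum uses left endpoints of each subinterval.
Interval: [1, 5], n = 3
dx = (5 - 1) / 3 = 4/3
Left endpoints: [1, 7/3, 11/3]
f values: [3, 49/3, 121/3]
Sum = dx * (sum of f values)
= 4/3 * 179/3
= 716/9 ≈ 79.56

79.56


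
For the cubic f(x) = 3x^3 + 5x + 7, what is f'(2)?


Differentiate f(x) = 3x^3 + 5x + 7 term by term:
f'(x) = 9x^2 + 5
Substitute x = 2:
f'(2) = 9 * 2^2 + 0 * 2 + 5
= 36 + 0 + 5
= 41

41


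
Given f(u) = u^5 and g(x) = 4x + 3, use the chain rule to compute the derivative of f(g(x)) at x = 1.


Using the chain rule: (f(g(x)))' = f'(g(x)) * g'(x)
First, find g(1):
g(1) = 4 * 1 + 3 = 7
Next, f'(u) = 5u^4
And g'(x) = 4
So f'(g(1)) * g'(1)
= 5 * 7^4 * 4
= 5 * 2401 * 4
= 48020

48020


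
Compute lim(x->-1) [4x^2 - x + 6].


Since polynomials are continuous, we use direct substitution.
lim(x->-1) of 4x^2 - x + 6
= 4 * (-1)^2 - 1 * (-1) + 6
= 4 + 1 + 6
= 11

11


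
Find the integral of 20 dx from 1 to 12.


The integral of a constant k over [a, b] equals k * (b - a).
integral from 1 to 12 of 20 dx
= 20 * (12 - 1)
= 20 * 11
= 220

220


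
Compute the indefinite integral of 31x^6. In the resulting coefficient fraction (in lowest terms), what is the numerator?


Apply the power rule for integration:
integral of ax^n dx = a/(n+1) * x^(n+1) + C
integral of 31x^6 dx
= 31/7 * x^7 + C
The coefficient in lowest terms is 31/7, and its numerator is 31

31


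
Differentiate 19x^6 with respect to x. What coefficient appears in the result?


We apply the power rule: d/dx [ax^n] = a*n * x^(n-1)
d/dx [19x^6]
= 19 * 6 * x^(6-1)
= 114x^5
The coefficient is 114

114


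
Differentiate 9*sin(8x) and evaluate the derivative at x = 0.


Apply the chain rule to differentiate 9*sin(8x):
d/dx [9*sin(8x)]
= 9 * cos(8x) * d/dx(8x)
= 9 * 8 * cos(8x)
= 72 * cos(8x)
Evaluate at x = 0:
= 72 * cos(0)
= 72 * 1
= 72

72


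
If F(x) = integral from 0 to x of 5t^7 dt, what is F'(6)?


By the Fundamental Theorem of Calculus (Part 1):
If F(x) = integral from 0 to x of f(t) dt, then F'(x) = f(x)
Here f(t) = 5t^7
So F'(x) = 5x^7
Evaluate at x = 6:
F'(6) = 5 * 6^7
= 5 * 279936
= 1399680

1399680


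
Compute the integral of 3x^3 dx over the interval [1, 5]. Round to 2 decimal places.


Find the antiderivative of 3x^3:
F(x) = 3/4 * x^4
Apply the Fundamental Theorem of Calculus:
F(5) - F(1)
= 3/4 * 5^4 - 3/4 * 1^4
= 3/4 * (625 - 1)
= 3/4 * 624
= 468 = 468.00

468.00


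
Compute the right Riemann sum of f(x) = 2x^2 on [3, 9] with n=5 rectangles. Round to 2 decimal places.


Right Riemann sum uses right endpoints of each subinterval.
Interval: [3, 9], n = 5
dx = (9 - 3) / 5 = 6/5
Right endpoints: [21/5, 27/5, 33/5, 39/5, 9]
f values: [882/25, 1458/25, 2178/25, 3042/25, 162]
Sum = dx * (sum of f values)
= 6/5 * 2322/5
= 13932/25 = 557.28

557.28


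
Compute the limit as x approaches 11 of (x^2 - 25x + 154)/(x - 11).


Direct substitution gives 0/0, so we factor the numerator.
Factor: (x^2 - 25x + 154) = (x - 11)(x - 14)
Cancel the common factor (x - 11):
(x^2 - 25x + 154)/(x - 11) = (x - 14)
Now substitute x = 11:
= (11) - (14) = -3

-3


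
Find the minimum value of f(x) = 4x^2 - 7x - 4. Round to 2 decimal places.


For a quadratic f(x) = ax^2 + bx + c with a > 0, the minimum is at the vertex.
Vertex x-coordinate: x = -b/(2a)
x = -(-7) / (2 * 4)
x = 7/8
Substitute back to find the minimum value:
f(7/8) = 4 * (7/8)^2 - 7 * (7/8) - 4
= 49/16 - 49/8 - 4
= -113/16 ≈ -7.06

-7.06


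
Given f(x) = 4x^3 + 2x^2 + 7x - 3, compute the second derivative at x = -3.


First derivative:
f'(x) = 12x^2 + 4x + 7
Second derivative:
f''(x) = 24x + 4
Substitute x = -3:
f''(-3) = 24 * (-3) + 4
= -72 + 4
= -68

-68


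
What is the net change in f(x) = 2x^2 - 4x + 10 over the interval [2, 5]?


Net change = f(b) - f(a)
f(x) = 2x^2 - 4x + 10
Compute f(5):
f(5) = 2 * 5^2 - 4 * 5 + 10
= 50 - 20 + 10
= 40
Compute f(2):
f(2) = 2 * 2^2 - 4 * 2 + 10
= 8 - 8 + 10
= 10
Net change = 40 - 10 = 30

30


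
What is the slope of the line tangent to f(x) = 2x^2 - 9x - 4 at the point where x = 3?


The slope of the tangent line equals f'(x) at the point.
f(x) = 2x^2 - 9x - 4
f'(x) = 4x - 9
At x = 3:
f'(3) = 4 * 3 - 9
= 12 - 9
= 3

3


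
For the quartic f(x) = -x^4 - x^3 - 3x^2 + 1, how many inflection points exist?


Inflection points occur where f''(x) = 0 and concavity changes.
f(x) = -x^4 - x^3 - 3x^2 + 1
f'(x) = -4x^3 - 3x^2 - 6x
f''(x) = -12x^2 - 6x - 6
This is a quadratic in x. Use the discriminant to count real roots.
Discriminant = (-6)^2 - 4 * (-12) * (-6)
= 36 - 288
= -252
Since discriminant < 0, f''(x) = 0 has no real solutions.
Number of inflection points: 0

0


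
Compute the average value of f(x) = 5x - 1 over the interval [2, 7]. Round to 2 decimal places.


Average value = 1/(b-a) * integral from a to b of f(x) dx
First compute the integral of 5x - 1:
F(x) = (5/2)x^2 - x
F(7) = 5/2 * 49 - 1 * 7 = 231/2
F(2) = 5/2 * 4 - 1 * 2 = 8
Integral = 231/2 - 8 = 215/2
Average = (215/2) / (7 - 2) = (215/2) / 5
= 43/2 = 21.50

21.50


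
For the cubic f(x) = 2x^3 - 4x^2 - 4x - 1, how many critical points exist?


Find where f'(x) = 0:
f(x) = 2x^3 - 4x^2 - 4x - 1
f'(x) = 6x^2 - 8x - 4
This is a quadratic in x. Use the discriminant to count real roots.
Discriminant = (-8)^2 - 4 * 6 * (-4)
= 64 - (-96)
= 160
Since discriminant > 0, f'(x) = 0 has 2 real solutions.
Number of critical points: 2

2


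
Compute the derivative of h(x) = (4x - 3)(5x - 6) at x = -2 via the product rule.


Let u(x) = 4x - 3 and v(x) = 5x - 6
u'(x) = 4
v'(x) = 5
Product rule: h'(x) = u'(x)*v(x) + u(x)*v'(x)
= 4 * (5x - 6) + (4x - 3) * 5
At x = -2:
u(-2) = 4 * (-2) - 3 = -11
v(-2) = 5 * (-2) - 6 = -16
h'(-2) = 4 * (-16) + (-11) * 5
= -64 - 55
= -119

-119


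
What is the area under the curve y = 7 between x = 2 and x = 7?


The area under a constant function y = 7 is a rectangle.
Width = 7 - 2 = 5
Height = 7
Area = width * height
= 5 * 7
= 35

35


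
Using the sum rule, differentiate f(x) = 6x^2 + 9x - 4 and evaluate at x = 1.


Differentiate term by term using power and sum rules:
f(x) = 6x^2 + 9x - 4
f'(x) = 12x + 9
Substitute x = 1:
f'(1) = 12 * 1 + 9
= 12 + 9
= 21

21


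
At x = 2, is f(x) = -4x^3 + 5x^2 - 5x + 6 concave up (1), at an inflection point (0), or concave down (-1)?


Concavity is determined by the sign of f''(x).
f(x) = -4x^3 + 5x^2 - 5x + 6
f'(x) = -12x^2 + 10x - 5
f''(x) = -24x + 10
f''(2) = -24 * 2 + 10
= -48 + 10
= -38
Since f''(2) < 0, the function is concave down (-1)

-1


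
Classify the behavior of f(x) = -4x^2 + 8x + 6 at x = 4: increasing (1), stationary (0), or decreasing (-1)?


Compute f'(x) to determine behavior:
f'(x) = -8x + 8
f'(4) = -8 * 4 + 8
= -32 + 8
= -24
Since f'(4) < 0, the function is decreasing (-1)

-1


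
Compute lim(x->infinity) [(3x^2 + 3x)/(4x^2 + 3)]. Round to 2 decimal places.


For limits at infinity with equal-degree polynomials,
we compare leading coefficients.
Numerator leading term: 3x^2
Denominator leading term: 4x^2
Divide both by x^2:
lim = (3 + 3/x) / (4 + 3/x^2)
As x -> infinity, the 1/x and 1/x^2 terms vanish:
= 3/4 = 0.75

0.75


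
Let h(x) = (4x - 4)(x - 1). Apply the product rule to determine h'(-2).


Let u(x) = 4x - 4 and v(x) = x - 1
u'(x) = 4
v'(x) = 1
Product rule: h'(x) = u'(x)*v(x) + u(x)*v'(x)
= 4 * (x - 1) + (4x - 4) * 1
At x = -2:
u(-2) = 4 * (-2) - 4 = -12
v(-2) = 1 * (-2) - 1 = -3
h'(-2) = 4 * (-3) + (-12) * 1
= -12 - 12
= -24

-24


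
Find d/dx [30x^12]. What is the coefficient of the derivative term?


We apply the power rule: d/dx [ax^n] = a*n * x^(n-1)
d/dx [30x^12]
= 30 * 12 * x^(12-1)
= 360x^11
The coefficient is 360

360


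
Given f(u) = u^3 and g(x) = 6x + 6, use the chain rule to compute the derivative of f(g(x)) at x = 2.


Using the chain rule: (f(g(x)))' = f'(g(x)) * g'(x)
First, find g(2):
g(2) = 6 * 2 + 6 = 18
Next, f'(u) = 3u^2
And g'(x) = 6
So f'(g(2)) * g'(2)
= 3 * 18^2 * 6
= 3 * 324 * 6
= 5832

5832


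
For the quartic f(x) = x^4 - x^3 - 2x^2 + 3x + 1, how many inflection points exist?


Inflection points occur where f''(x) = 0 and concavity changes.
f(x) = x^4 - x^3 - 2x^2 + 3x + 1
f'(x) = 4x^3 - 3x^2 - 4x + 3
f''(x) = 12x^2 - 6x - 4
This is a quadratic in x. Use the discriminant to count real roots.
Discriminant = (-6)^2 - 4 * 12 * (-4)
= 36 - (-192)
= 228
Since discriminant > 0, f''(x) = 0 has 2 distinct real solutions.
A quadratic with two distinct real roots changes sign at each root, so concavity changes at both.
Number of inflection points: 2

2


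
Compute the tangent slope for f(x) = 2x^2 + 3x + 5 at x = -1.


The slope of the tangent line equals f'(x) at the point.
f(x) = 2x^2 + 3x + 5
f'(x) = 4x + 3
At x = -1:
f'(-1) = 4 * (-1) + 3
= -4 + 3
= -1

-1


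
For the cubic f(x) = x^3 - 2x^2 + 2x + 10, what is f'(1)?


Differentiate f(x) = x^3 - 2x^2 + 2x + 10 term by term:
f'(x) = 3x^2 - 4x + 2
Substitute x = 1:
f'(1) = 3 * 1^2 - 4 * 1 + 2
= 3 - 4 + 2
= 1

1


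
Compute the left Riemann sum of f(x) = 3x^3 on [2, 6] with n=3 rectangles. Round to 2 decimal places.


Left Riemann sum uses left endpoints of each subinterval.
Interval: [2, 6], n = 3
dx = (6 - 2) / 3 = 4/3
Left endpoints: [2, 10/3, 14/3]
f values: [24, 1000/9, 2744/9]
Sum = dx * (sum of f values)
= 4/3 * 440
= 1760/3 ≈ 586.67

586.67


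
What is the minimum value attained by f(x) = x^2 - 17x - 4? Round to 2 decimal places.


For a quadratic f(x) = ax^2 + bx + c with a > 0, the minimum is at the vertex.
Vertex x-coordinate: x = -b/(2a)
x = -(-17) / (2 * 1)
x = 17/2
Substitute back to find the minimum value:
f(17/2) = 1 * (17/2)^2 - 17 * (17/2) - 4
= 289/4 - 289/2 - 4
= -305/4 = -76.25

-76.25


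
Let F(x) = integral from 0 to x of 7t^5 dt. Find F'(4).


By the Fundamental Theorem of Calculus (Part 1):
If F(x) = integral from 0 to x of f(t) dt, then F'(x) = f(x)
Here f(t) = 7t^5
So F'(x) = 7x^5
Evaluate at x = 4:
F'(4) = 7 * 4^5
= 7 * 1024
= 7168

7168


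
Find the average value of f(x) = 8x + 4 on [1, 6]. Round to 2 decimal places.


Average value = 1/(b-a) * integral from a to b of f(x) dx
First compute the integral of 8x + 4:
F(x) = 4x^2 + 4x
F(6) = 4 * 36 + 4 * 6 = 168
F(1) = 4 * 1 + 4 * 1 = 8
Integral = 168 - 8 = 160
Average = 160 / (6 - 1) = 160 / 5
= 32 = 32.00

32.00


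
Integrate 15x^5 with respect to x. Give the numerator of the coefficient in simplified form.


Apply the power rule for integration:
integral of ax^n dx = a/(n+1) * x^(n+1) + C
integral of 15x^5 dx
= 15/6 * x^6 + C
= 5/2 * x^6 + C
The coefficient in lowest terms is 5/2, and its numerator is 5

5


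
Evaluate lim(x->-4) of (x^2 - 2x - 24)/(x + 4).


Direct substitution gives 0/0, so we factor the numerator.
Factor: (x^2 - 2x - 24) = (x + 4)(x - 6)
Cancel the common factor (x + 4):
(x^2 - 2x - 24)/(x + 4) = (x - 6)
Now substitute x = -4:
= (-4) - (6) = -10

-10


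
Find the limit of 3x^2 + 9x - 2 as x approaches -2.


Since polynomials are continuous, we use direct substitution.
lim(x->-2) of 3x^2 + 9x - 2
= 3 * (-2)^2 + 9 * (-2) - 2
= 12 - 18 - 2
= -8

-8


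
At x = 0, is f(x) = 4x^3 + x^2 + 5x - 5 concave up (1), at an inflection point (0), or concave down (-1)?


Concavity is determined by the sign of f''(x).
f(x) = 4x^3 + x^2 + 5x - 5
f'(x) = 12x^2 + 2x + 5
f''(x) = 24x + 2
f''(0) = 24 * 0 + 2
= 0 + 2
= 2
Since f''(0) > 0, the function is concave up (1)

1


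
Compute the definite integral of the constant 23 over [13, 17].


The integral of a constant k over [a, b] equals k * (b - a).
integral from 13 to 17 of 23 dx
= 23 * (17 - 13)
= 23 * 4
= 92

92


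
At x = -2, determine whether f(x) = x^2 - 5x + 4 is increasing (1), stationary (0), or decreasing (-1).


Compute f'(x) to determine behavior:
f'(x) = 2x - 5
f'(-2) = 2 * (-2) - 5
= -4 - 5
= -9
Since f'(-2) < 0, the function is decreasing (-1)

-1


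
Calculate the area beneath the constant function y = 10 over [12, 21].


The area under a constant function y = 10 is a rectangle.
Width = 21 - 12 = 9
Height = 10
Area = width * height
= 9 * 10
= 90

90


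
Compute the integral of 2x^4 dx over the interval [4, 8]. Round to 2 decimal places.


Find the antiderivative of 2x^4:
F(x) = 2/5 * x^5
Apply the Fundamental Theorem of Calculus:
F(8) - F(4)
= 2/5 * 8^5 - 2/5 * 4^5
= 2/5 * (32768 - 1024)
= 2/5 * 31744
= 63488/5 = 12697.60

12697.60


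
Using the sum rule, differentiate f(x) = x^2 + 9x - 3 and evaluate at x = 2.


Differentiate term by term using power and sum rules:
f(x) = x^2 + 9x - 3
f'(x) = 2x + 9
Substitute x = 2:
f'(2) = 2 * 2 + 9
= 4 + 9
= 13

13


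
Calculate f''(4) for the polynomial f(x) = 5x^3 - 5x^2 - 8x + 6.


First derivative:
f'(x) = 15x^2 - 10x - 8
Second derivative:
f''(x) = 30x - 10
Substitute x = 4:
f''(4) = 30 * 4 - 10
= 120 - 10
= 110

110


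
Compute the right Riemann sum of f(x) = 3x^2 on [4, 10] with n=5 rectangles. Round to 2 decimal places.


Right Riemann sum uses right endpoints of each subinterval.
Interval: [4, 10], n = 5
dx = (10 - 4) / 5 = 6/5
Right endpoints: [26/5, 32/5, 38/5, 44/5, 10]
f values: [2028/25, 3072/25, 4332/25, 5808/25, 300]
Sum = dx * (sum of f values)
= 6/5 * 4548/5
= 27288/25 = 1091.52

1091.52


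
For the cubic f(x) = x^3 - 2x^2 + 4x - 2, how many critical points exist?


Find where f'(x) = 0:
f(x) = x^3 - 2x^2 + 4x - 2
f'(x) = 3x^2 - 4x + 4
This is a quadratic in x. Use the discriminant to count real roots.
Discriminant = (-4)^2 - 4 * 3 * 4
= 16 - 48
= -32
Since discriminant < 0, f'(x) = 0 has no real solutions.
Number of critical points: 0

0


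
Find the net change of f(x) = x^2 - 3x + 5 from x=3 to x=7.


Net change = f(b) - f(a)
f(x) = x^2 - 3x + 5
Compute f(7):
f(7) = 1 * 7^2 - 3 * 7 + 5
= 49 - 21 + 5
= 33
Compute f(3):
f(3) = 1 * 3^2 - 3 * 3 + 5
= 9 - 9 + 5
= 5
Net change = 33 - 5 = 28

28


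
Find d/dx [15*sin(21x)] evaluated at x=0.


Apply the chain rule to differentiate 15*sin(21x):
d/dx [15*sin(21x)]
= 15 * cos(21x) * d/dx(21x)
= 15 * 21 * cos(21x)
= 315 * cos(21x)
Evaluate at x = 0:
= 315 * cos(0)
= 315 * 1
= 315

315


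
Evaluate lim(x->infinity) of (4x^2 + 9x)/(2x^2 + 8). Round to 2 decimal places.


For limits at infinity with equal-degree polynomials,
we compare leading coefficients.
Numerator leading term: 4x^2
Denominator leading term: 2x^2
Divide both by x^2:
lim = (4 + 9/x) / (2 + 8/x^2)
As x -> infinity, the 1/x and 1/x^2 terms vanish:
= 4/2 = 2 = 2.00

2.00


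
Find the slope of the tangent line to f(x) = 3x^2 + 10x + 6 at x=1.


The slope of the tangent line equals f'(x) at the point.
f(x) = 3x^2 + 10x + 6
f'(x) = 6x + 10
At x = 1:
f'(1) = 6 * 1 + 10
= 6 + 10
= 16

16


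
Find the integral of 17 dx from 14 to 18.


The integral of a constant k over [a, b] equals k * (b - a).
integral from 14 to 18 of 17 dx
= 17 * (18 - 14)
= 17 * 4
= 68

68


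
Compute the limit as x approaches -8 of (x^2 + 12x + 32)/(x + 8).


Direct substitution gives 0/0, so we factor the numerator.
Factor: (x^2 + 12x + 32) = (x + 8)(x + 4)
Cancel the common factor (x + 8):
(x^2 + 12x + 32)/(x + 8) = (x + 4)
Now substitute x = -8:
= (-8) - (-4) = -4

-4


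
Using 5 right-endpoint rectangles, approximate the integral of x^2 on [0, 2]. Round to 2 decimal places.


Right Riemann sum uses right endpoints of each subinterval.
Interval: [0, 2], n = 5
dx = (2 - 0) / 5 = 2/5
Right endpoints: [2/5, 4/5, 6/5, 8/5, 2]
f values: [4/25, 16/25, 36/25, 64/25, 4]
Sum = dx * (sum of f values)
= 2/5 * 44/5
= 88/25 = 3.52

3.52


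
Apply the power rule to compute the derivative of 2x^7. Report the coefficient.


We apply the power rule: d/dx [ax^n] = a*n * x^(n-1)
d/dx [2x^7]
= 2 * 7 * x^(7-1)
= 14x^6
The coefficient is 14

14


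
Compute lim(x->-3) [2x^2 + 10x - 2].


Since polynomials are continuous, we use direct substitution.
lim(x->-3) of 2x^2 + 10x - 2
= 2 * (-3)^2 + 10 * (-3) - 2
= 18 - 30 - 2
= -14

-14


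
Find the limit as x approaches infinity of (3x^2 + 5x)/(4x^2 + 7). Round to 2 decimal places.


For limits at infinity with equal-degree polynomials,
we compare leading coefficients.
Numerator leading term: 3x^2
Denominator leading term: 4x^2
Divide both by x^2:
lim = (3 + 5/x) / (4 + 7/x^2)
As x -> infinity, the 1/x and 1/x^2 terms vanish:
= 3/4 = 0.75

0.75


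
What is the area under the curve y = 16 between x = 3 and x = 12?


The area under a constant function y = 16 is a rectangle.
Width = 12 - 3 = 9
Height = 16
Area = width * height
= 9 * 16
= 144

144


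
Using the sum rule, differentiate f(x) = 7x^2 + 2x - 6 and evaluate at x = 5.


Differentiate term by term using power and sum rules:
f(x) = 7x^2 + 2x - 6
f'(x) = 14x + 2
Substitute x = 5:
f'(5) = 14 * 5 + 2
= 70 + 2
= 72

72


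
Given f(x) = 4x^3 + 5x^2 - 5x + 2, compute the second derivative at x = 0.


First derivative:
f'(x) = 12x^2 + 10x - 5
Second derivative:
f''(x) = 24x + 10
Substitute x = 0:
f''(0) = 24 * 0 + 10
= 0 + 10
= 10

10


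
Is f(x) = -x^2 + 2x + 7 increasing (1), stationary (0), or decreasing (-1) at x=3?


Compute f'(x) to determine behavior:
f'(x) = -2x + 2
f'(3) = -2 * 3 + 2
= -6 + 2
= -4
Since f'(3) < 0, the function is decreasing (-1)

-1


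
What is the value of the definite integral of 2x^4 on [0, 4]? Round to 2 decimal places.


Find the antiderivative of 2x^4:
F(x) = 2/5 * x^5
Apply the Fundamental Theorem of Calculus:
F(4) - F(0)
= 2/5 * 4^5 - 2/5 * 0^5
= 2/5 * (1024 - 0)
= 2/5 * 1024
= 2048/5 = 409.60

409.60


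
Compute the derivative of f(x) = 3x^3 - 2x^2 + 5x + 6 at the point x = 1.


Differentiate f(x) = 3x^3 - 2x^2 + 5x + 6 term by term:
f'(x) = 9x^2 - 4x + 5
Substitute x = 1:
f'(1) = 9 * 1^2 - 4 * 1 + 5
= 9 - 4 + 5
= 10

10


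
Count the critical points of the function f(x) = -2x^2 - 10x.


Find where f'(x) = 0:
f'(x) = -4x - 10
Set f'(x) = 0:
-4x - 10 = 0
x = 10 / (-4) = -5/2
This is a linear equation in x, so there is exactly one solution.
Number of critical points: 1

1


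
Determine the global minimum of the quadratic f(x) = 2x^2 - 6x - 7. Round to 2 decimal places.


For a quadratic f(x) = ax^2 + bx + c with a > 0, the minimum is at the vertex.
Vertex x-coordinate: x = -b/(2a)
x = -(-6) / (2 * 2)
x = 6/4 = 3/2
Substitute back to find the minimum value:
f(3/2) = 2 * (3/2)^2 - 6 * (3/2) - 7
= 9/2 - 9 - 7
= -23/2 = -11.50

-11.50


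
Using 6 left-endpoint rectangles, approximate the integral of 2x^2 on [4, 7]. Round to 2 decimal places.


Left Riemann sum uses left endpoints of each subinterval.
Interval: [4, 7], n = 6
dx = (7 - 4) / 6 = 1/2
Left endpoints: [4, 9/2, 5, 11/2, 6, 13/2]
f values: [32, 81/2, 50, 121/2, 72, 169/2]
Sum = dx * (sum of f values)
= 1/2 * 679/2
= 679/4 = 169.75

169.75


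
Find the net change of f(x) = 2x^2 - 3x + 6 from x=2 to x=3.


Net change = f(b) - f(a)
f(x) = 2x^2 - 3x + 6
Compute f(3):
f(3) = 2 * 3^2 - 3 * 3 + 6
= 18 - 9 + 6
= 15
Compute f(2):
f(2) = 2 * 2^2 - 3 * 2 + 6
= 8 - 6 + 6
= 8
Net change = 15 - 8 = 7

7


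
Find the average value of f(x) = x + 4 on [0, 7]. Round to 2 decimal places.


Average value = 1/(b-a) * integral from a to b of f(x) dx
First compute the integral of x + 4:
F(x) = (1/2)x^2 + 4x
F(7) = 1/2 * 49 + 4 * 7 = 105/2
F(0) = 1/2 * 0 + 4 * 0 = 0
Integral = 105/2 - 0 = 105/2
Average = (105/2) / (7 - 0) = (105/2) / 7
= 15/2 = 7.50

7.50


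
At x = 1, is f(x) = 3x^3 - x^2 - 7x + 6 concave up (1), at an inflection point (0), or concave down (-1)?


Concavity is determined by the sign of f''(x).
f(x) = 3x^3 - x^2 - 7x + 6
f'(x) = 9x^2 - 2x - 7
f''(x) = 18x - 2
f''(1) = 18 * 1 - 2
= 18 - 2
= 16
Since f''(1) > 0, the function is concave up (1)

1


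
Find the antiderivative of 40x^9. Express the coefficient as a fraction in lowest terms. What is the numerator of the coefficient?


Apply the power rule for integration:
integral of ax^n dx = a/(n+1) * x^(n+1) + C
integral of 40x^9 dx
= 40/10 * x^10 + C
= 4 * x^10 + C
The coefficient in lowest terms is 4 = 4/1, so its numerator is 4

4


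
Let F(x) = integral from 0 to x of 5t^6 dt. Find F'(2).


By the Fundamental Theorem of Calculus (Part 1):
If F(x) = integral from 0 to x of f(t) dt, then F'(x) = f(x)
Here f(t) = 5t^6
So F'(x) = 5x^6
Evaluate at x = 2:
F'(2) = 5 * 2^6
= 5 * 64
= 320

320


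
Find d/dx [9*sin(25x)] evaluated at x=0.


Apply the chain rule to differentiate 9*sin(25x):
d/dx [9*sin(25x)]
= 9 * cos(25x) * d/dx(25x)
= 9 * 25 * cos(25x)
= 225 * cos(25x)
Evaluate at x = 0:
= 225 * cos(0)
= 225 * 1
= 225

225


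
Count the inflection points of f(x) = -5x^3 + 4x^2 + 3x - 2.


Inflection points occur where f''(x) = 0 and concavity changes.
f(x) = -5x^3 + 4x^2 + 3x - 2
f'(x) = -15x^2 + 8x + 3
f''(x) = -30x + 8
Set f''(x) = 0:
-30x + 8 = 0
x = -8 / (-30) = 4/15
Since f''(x) is linear (degree 1), it changes sign at this point.
Therefore there is exactly 1 inflection point.

1


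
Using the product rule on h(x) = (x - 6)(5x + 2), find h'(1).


Let u(x) = x - 6 and v(x) = 5x + 2
u'(x) = 1
v'(x) = 5
Product rule: h'(x) = u'(x)*v(x) + u(x)*v'(x)
= 1 * (5x + 2) + (x - 6) * 5
At x = 1:
u(1) = 1 * 1 - 6 = -5
v(1) = 5 * 1 + 2 = 7
h'(1) = 1 * 7 + (-5) * 5
= 7 - 25
= -18

-18


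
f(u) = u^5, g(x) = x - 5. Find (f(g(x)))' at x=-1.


Using the chain rule: (f(g(x)))' = f'(g(x)) * g'(x)
First, find g(-1):
g(-1) = 1 * (-1) - 5 = -6
Next, f'(u) = 5u^4
And g'(x) = 1
So f'(g(-1)) * g'(-1)
= 5 * (-6)^4 * 1
= 5 * 1296 * 1
= 6480

6480


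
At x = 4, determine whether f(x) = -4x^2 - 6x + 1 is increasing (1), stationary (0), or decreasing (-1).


Compute f'(x) to determine behavior:
f'(x) = -8x - 6
f'(4) = -8 * 4 - 6
= -32 - 6
= -38
Since f'(4) < 0, the function is decreasing (-1)

-1


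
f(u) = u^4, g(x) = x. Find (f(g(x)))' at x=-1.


Using the chain rule: (f(g(x)))' = f'(g(x)) * g'(x)
First, find g(-1):
g(-1) = 1 * (-1) + 0 = -1
Next, f'(u) = 4u^3
And g'(x) = 1
So f'(g(-1)) * g'(-1)
= 4 * (-1)^3 * 1
= 4 * (-1) * 1
= -4

-4


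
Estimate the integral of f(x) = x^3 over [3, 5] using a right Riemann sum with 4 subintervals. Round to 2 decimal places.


Right Riemann sum uses right endpoints of each subinterval.
Interval: [3, 5], n = 4
dx = (5 - 3) / 4 = 1/2
Right endpoints: [7/2, 4, 9/2, 5]
f values: [343/8, 64, 729/8, 125]
Sum = dx * (sum of f values)
= 1/2 * 323
= 323/2 = 161.50

161.50


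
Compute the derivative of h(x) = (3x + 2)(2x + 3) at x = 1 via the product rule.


Let u(x) = 3x + 2 and v(x) = 2x + 3
u'(x) = 3
v'(x) = 2
Product rule: h'(x) = u'(x)*v(x) + u(x)*v'(x)
= 3 * (2x + 3) + (3x + 2) * 2
At x = 1:
u(1) = 3 * 1 + 2 = 5
v(1) = 2 * 1 + 3 = 5
h'(1) = 3 * 5 + 5 * 2
= 15 + 10
= 25

25


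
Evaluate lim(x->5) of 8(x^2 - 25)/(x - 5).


Direct substitution gives 0/0, so we factor the numerator.
Factor: 8(x^2 - 25) = 8 * (x - 5)(x + 5)
Cancel the common factor (x - 5):
8(x^2 - 25)/(x - 5) = 8 * (x + 5)
Now substitute x = 5:
= 8 * (5 + 5) = 80

80


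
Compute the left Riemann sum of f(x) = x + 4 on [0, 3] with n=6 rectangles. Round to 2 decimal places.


Left Riemann sum uses left endpoints of each subinterval.
Interval: [0, 3], n = 6
dx = (3 - 0) / 6 = 1/2
Left endpoints: [0, 1/2, 1, 3/2, 2, 5/2]
f values: [4, 9/2, 5, 11/2, 6, 13/2]
Sum = dx * (sum of f values)
= 1/2 * 63/2
= 63/4 = 15.75

15.75


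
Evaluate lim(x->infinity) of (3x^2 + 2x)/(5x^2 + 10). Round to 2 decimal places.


For limits at infinity with equal-degree polynomials,
we compare leading coefficients.
Numerator leading term: 3x^2
Denominator leading term: 5x^2
Divide both by x^2:
lim = (3 + 2/x) / (5 + 10/x^2)
As x -> infinity, the 1/x and 1/x^2 terms vanish:
= 3/5 = 0.60

0.60


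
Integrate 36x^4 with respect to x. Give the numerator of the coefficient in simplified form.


Apply the power rule for integration:
integral of ax^n dx = a/(n+1) * x^(n+1) + C
integral of 36x^4 dx
= 36/5 * x^5 + C
The coefficient in lowest terms is 36/5, and its numerator is 36

36


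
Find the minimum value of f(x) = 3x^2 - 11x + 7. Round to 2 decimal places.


For a quadratic f(x) = ax^2 + bx + c with a > 0, the minimum is at the vertex.
Vertex x-coordinate: x = -b/(2a)
x = -(-11) / (2 * 3)
x = 11/6
Substitute back to find the minimum value:
f(11/6) = 3 * (11/6)^2 - 11 * (11/6) + 7
= 121/12 - 121/6 + 7
= -37/12 ≈ -3.08

-3.08


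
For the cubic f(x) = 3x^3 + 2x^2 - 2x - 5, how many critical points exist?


Find where f'(x) = 0:
f(x) = 3x^3 + 2x^2 - 2x - 5
f'(x) = 9x^2 + 4x - 2
This is a quadratic in x. Use the discriminant to count real roots.
Discriminant = (4)^2 - 4 * 9 * (-2)
= 16 - (-72)
= 88
Since discriminant > 0, f'(x) = 0 has 2 real solutions.
Number of critical points: 2

2


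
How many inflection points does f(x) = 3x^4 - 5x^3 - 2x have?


Inflection points occur where f''(x) = 0 and concavity changes.
f(x) = 3x^4 - 5x^3 - 2x
f'(x) = 12x^3 - 15x^2 - 2
f''(x) = 36x^2 - 30x
This is a quadratic in x. Use the discriminant to count real roots.
Discriminant = (-30)^2 - 4 * 36 * 0
= 900 - 0
= 900
Since discriminant > 0, f''(x) = 0 has 2 distinct real solutions.
A quadratic with two distinct real roots changes sign at each root, so concavity changes at both.
Number of inflection points: 2

2


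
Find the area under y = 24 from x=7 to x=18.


The area under a constant function y = 24 is a rectangle.
Width = 18 - 7 = 11
Height = 24
Area = width * height
= 11 * 24
= 264

264


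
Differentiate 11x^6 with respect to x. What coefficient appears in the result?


We apply the power rule: d/dx [ax^n] = a*n * x^(n-1)
d/dx [11x^6]
= 11 * 6 * x^(6-1)
= 66x^5
The coefficient is 66

66


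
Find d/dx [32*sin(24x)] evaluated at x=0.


Apply the chain rule to differentiate 32*sin(24x):
d/dx [32*sin(24x)]
= 32 * cos(24x) * d/dx(24x)
= 32 * 24 * cos(24x)
= 768 * cos(24x)
Evaluate at x = 0:
= 768 * cos(0)
= 768 * 1
= 768

768


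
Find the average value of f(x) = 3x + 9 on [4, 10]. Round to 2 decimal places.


Average value = 1/(b-a) * integral from a to b of f(x) dx
First compute the integral of 3x + 9:
F(x) = (3/2)x^2 + 9x
F(10) = 3/2 * 100 + 9 * 10 = 240
F(4) = 3/2 * 16 + 9 * 4 = 60
Integral = 240 - 60 = 180
Average = 180 / (10 - 4) = 180 / 6
= 30 = 30.00

30.00


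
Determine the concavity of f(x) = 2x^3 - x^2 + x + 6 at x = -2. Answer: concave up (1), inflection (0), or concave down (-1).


Concavity is determined by the sign of f''(x).
f(x) = 2x^3 - x^2 + x + 6
f'(x) = 6x^2 - 2x + 1
f''(x) = 12x - 2
f''(-2) = 12 * (-2) - 2
= -24 - 2
= -26
Since f''(-2) < 0, the function is concave down (-1)

-1


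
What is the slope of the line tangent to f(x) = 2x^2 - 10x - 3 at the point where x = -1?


The slope of the tangent line equals f'(x) at the point.
f(x) = 2x^2 - 10x - 3
f'(x) = 4x - 10
At x = -1:
f'(-1) = 4 * (-1) - 10
= -4 - 10
= -14

-14


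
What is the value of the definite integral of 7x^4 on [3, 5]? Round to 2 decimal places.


Find the antiderivative of 7x^4:
F(x) = 7/5 * x^5
Apply the Fundamental Theorem of Calculus:
F(5) - F(3)
= 7/5 * 5^5 - 7/5 * 3^5
= 7/5 * (3125 - 243)
= 7/5 * 2882
= 20174/5 = 4034.80

4034.80


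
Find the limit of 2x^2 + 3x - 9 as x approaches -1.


Since polynomials are continuous, we use direct substitution.
lim(x->-1) of 2x^2 + 3x - 9
= 2 * (-1)^2 + 3 * (-1) - 9
= 2 - 3 - 9
= -10

-10


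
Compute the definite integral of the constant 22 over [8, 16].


The integral of a constant k over [a, b] equals k * (b - a).
integral from 8 to 16 of 22 dx
= 22 * (16 - 8)
= 22 * 8
= 176

176


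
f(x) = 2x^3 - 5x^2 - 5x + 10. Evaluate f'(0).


Differentiate f(x) = 2x^3 - 5x^2 - 5x + 10 term by term:
f'(x) = 6x^2 - 10x - 5
Substitute x = 0:
f'(0) = 6 * 0^2 - 10 * 0 - 5
= 0 + 0 - 5
= -5

-5


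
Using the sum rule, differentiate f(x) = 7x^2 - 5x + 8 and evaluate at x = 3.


Differentiate term by term using power and sum rules:
f(x) = 7x^2 - 5x + 8
f'(x) = 14x - 5
Substitute x = 3:
f'(3) = 14 * 3 - 5
= 42 - 5
= 37

37


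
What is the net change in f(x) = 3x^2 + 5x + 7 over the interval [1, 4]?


Net change = f(b) - f(a)
f(x) = 3x^2 + 5x + 7
Compute f(4):
f(4) = 3 * 4^2 + 5 * 4 + 7
= 48 + 20 + 7
= 75
Compute f(1):
f(1) = 3 * 1^2 + 5 * 1 + 7
= 3 + 5 + 7
= 15
Net change = 75 - 15 = 60

60


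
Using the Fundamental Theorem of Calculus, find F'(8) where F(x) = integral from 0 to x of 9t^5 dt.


By the Fundamental Theorem of Calculus (Part 1):
If F(x) = integral from 0 to x of f(t) dt, then F'(x) = f(x)
Here f(t) = 9t^5
So F'(x) = 9x^5
Evaluate at x = 8:
F'(8) = 9 * 8^5
= 9 * 32768
= 294912

294912


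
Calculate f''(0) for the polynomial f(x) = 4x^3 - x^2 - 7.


First derivative:
f'(x) = 12x^2 - 2x
Second derivative:
f''(x) = 24x - 2
Substitute x = 0:
f''(0) = 24 * 0 - 2
= 0 - 2
= -2

-2


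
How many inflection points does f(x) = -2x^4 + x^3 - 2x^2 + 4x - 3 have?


Inflection points occur where f''(x) = 0 and concavity changes.
f(x) = -2x^4 + x^3 - 2x^2 + 4x - 3
f'(x) = -8x^3 + 3x^2 - 4x + 4
f''(x) = -24x^2 + 6x - 4
This is a quadratic in x. Use the discriminant to count real roots.
Discriminant = (6)^2 - 4 * (-24) * (-4)
= 36 - 384
= -348
Since discriminant < 0, f''(x) = 0 has no real solutions.
Number of inflection points: 0

0


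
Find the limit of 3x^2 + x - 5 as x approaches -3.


Since polynomials are continuous, we use direct substitution.
lim(x->-3) of 3x^2 + x - 5
= 3 * (-3)^2 + 1 * (-3) - 5
= 27 - 3 - 5
= 19

19


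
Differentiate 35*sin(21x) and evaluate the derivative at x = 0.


Apply the chain rule to differentiate 35*sin(21x):
d/dx [35*sin(21x)]
= 35 * cos(21x) * d/dx(21x)
= 35 * 21 * cos(21x)
= 735 * cos(21x)
Evaluate at x = 0:
= 735 * cos(0)
= 735 * 1
= 735

735


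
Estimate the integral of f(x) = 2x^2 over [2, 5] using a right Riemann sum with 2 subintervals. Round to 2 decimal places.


Right Riemann sum uses right endpoints of each subinterval.
Interval: [2, 5], n = 2
dx = (5 - 2) / 2 = 3/2
Right endpoints: [7/2, 5]
f values: [49/2, 50]
Sum = dx * (sum of f values)
= 3/2 * 149/2
= 447/4 = 111.75

111.75


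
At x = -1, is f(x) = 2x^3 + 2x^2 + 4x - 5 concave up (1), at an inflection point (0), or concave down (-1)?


Concavity is determined by the sign of f''(x).
f(x) = 2x^3 + 2x^2 + 4x - 5
f'(x) = 6x^2 + 4x + 4
f''(x) = 12x + 4
f''(-1) = 12 * (-1) + 4
= -12 + 4
= -8
Since f''(-1) < 0, the function is concave down (-1)

-1


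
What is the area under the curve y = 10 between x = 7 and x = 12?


The area under a constant function y = 10 is a rectangle.
Width = 12 - 7 = 5
Height = 10
Area = width * height
= 5 * 10
= 50

50


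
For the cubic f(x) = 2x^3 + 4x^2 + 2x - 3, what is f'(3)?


Differentiate f(x) = 2x^3 + 4x^2 + 2x - 3 term by term:
f'(x) = 6x^2 + 8x + 2
Substitute x = 3:
f'(3) = 6 * 3^2 + 8 * 3 + 2
= 54 + 24 + 2
= 80

80


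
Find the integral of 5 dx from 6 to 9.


The integral of a constant k over [a, b] equals k * (b - a).
integral from 6 to 9 of 5 dx
= 5 * (9 - 6)
= 5 * 3
= 15

15


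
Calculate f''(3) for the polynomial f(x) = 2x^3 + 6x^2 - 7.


First derivative:
f'(x) = 6x^2 + 12x
Second derivative:
f''(x) = 12x + 12
Substitute x = 3:
f''(3) = 12 * 3 + 12
= 36 + 12
= 48

48


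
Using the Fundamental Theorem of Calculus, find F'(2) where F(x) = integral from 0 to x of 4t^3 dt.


By the Fundamental Theorem of Calculus (Part 1):
If F(x) = integral from 0 to x of f(t) dt, then F'(x) = f(x)
Here f(t) = 4t^3
So F'(x) = 4x^3
Evaluate at x = 2:
F'(2) = 4 * 2^3
= 4 * 8
= 32

32


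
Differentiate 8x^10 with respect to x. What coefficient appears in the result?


We apply the power rule: d/dx [ax^n] = a*n * x^(n-1)
d/dx [8x^10]
= 8 * 10 * x^(10-1)
= 80x^9
The coefficient is 80

80


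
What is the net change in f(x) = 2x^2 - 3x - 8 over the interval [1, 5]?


Net change = f(b) - f(a)
f(x) = 2x^2 - 3x - 8
Compute f(5):
f(5) = 2 * 5^2 - 3 * 5 - 8
= 50 - 15 - 8
= 27
Compute f(1):
f(1) = 2 * 1^2 - 3 * 1 - 8
= 2 - 3 - 8
= -9
Net change = 27 - (-9) = 36

36
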